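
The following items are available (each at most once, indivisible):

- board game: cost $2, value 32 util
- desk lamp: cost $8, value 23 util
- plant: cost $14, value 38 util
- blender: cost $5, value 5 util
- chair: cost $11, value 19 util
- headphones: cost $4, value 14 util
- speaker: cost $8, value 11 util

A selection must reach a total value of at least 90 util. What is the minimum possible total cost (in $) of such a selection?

Subsets with value ≥ 90, sorted by total cost:
- board game+desk lamp+plant: cost 24, value 93
- board game+desk lamp+plant+headphones: cost 28, value 107
Minimum cost: 24 $.

24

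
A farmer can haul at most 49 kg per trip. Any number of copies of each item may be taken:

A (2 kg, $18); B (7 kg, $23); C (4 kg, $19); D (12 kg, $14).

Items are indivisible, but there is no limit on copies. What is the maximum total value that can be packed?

Best value-per-unit is A at 18/2, and filling with it alone uses weight 24×2=48. No mix of the others beats 24×18 = 432.

$432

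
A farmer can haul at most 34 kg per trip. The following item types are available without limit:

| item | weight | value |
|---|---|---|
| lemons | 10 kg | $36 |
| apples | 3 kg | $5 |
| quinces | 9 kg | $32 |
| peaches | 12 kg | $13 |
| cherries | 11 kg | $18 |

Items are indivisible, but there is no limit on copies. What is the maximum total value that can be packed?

Best value-per-unit is lemons at 36/10; filling with it alone gives 3×36 = 108.
Optimal mix: 3×lemons + 1×apples → weight 33, value 113.

$113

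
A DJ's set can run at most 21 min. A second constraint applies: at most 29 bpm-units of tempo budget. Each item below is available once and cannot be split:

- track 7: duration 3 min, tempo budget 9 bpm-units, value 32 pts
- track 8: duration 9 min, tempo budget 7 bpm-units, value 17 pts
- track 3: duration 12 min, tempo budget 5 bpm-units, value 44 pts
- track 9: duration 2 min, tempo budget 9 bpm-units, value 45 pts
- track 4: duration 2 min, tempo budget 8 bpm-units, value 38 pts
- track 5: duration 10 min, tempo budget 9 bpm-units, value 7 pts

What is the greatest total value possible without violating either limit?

Feasible sets respecting both limits:
- track 3+track 9+track 4: duration 16, tempo budget 22, value 127
- track 7+track 3+track 9: duration 17, tempo budget 23, value 121
- track 7+track 9+track 4: duration 7, tempo budget 26, value 115
Best: 127 pts.

127 pts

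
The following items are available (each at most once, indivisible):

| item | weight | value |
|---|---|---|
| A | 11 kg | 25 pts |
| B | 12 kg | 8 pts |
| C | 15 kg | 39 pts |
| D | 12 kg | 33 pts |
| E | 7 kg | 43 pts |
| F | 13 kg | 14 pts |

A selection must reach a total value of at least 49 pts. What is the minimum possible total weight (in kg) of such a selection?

18

Subsets with value ≥ 49, sorted by total weight:
- A+E: weight 18, value 68
- D+E: weight 19, value 76
- B+E: weight 19, value 51
- E+F: weight 20, value 57
Minimum weight: 18 kg.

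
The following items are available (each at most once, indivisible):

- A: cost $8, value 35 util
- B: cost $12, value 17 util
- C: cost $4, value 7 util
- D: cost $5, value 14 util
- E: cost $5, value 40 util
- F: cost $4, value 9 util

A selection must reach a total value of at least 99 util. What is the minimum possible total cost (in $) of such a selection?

Subsets with value ≥ 99, sorted by total cost:
- A+C+D+E+F: cost 26, value 105
- A+B+E+F: cost 29, value 101
- A+B+C+E: cost 29, value 99
Minimum cost: 26 $.

26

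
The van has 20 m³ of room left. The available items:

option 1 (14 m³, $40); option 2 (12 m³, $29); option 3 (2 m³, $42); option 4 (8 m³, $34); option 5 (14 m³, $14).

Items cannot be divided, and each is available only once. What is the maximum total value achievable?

Check high-value combinations within 20 m³:
- option 1+option 3: volume 14+2=16, value 40+42=82
- option 3+option 4: volume 2+8=10, value 42+34=76
- option 2+option 3: volume 12+2=14, value 29+42=71
- option 2+option 4: volume 12+8=20, value 29+34=63
- option 3+option 5: volume 2+14=16, value 42+14=56
Best: $82.

$82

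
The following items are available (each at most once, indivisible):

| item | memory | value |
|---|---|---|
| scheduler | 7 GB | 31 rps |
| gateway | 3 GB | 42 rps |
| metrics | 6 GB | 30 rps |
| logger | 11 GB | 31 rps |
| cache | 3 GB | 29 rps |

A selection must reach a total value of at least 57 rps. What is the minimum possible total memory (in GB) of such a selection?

Subsets with value ≥ 57, sorted by total memory:
- gateway+cache: memory 6, value 71
- gateway+metrics: memory 9, value 72
Minimum memory: 6 GB.

6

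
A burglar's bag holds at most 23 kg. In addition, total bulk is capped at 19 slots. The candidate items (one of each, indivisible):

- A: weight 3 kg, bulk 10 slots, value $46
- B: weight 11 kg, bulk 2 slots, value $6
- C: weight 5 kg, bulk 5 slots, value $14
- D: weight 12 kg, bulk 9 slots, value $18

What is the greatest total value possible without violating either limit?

Feasible sets respecting both limits:
- A+B+C: weight 19, bulk 17, value 66
- A+D: weight 15, bulk 19, value 64
- A+C: weight 8, bulk 15, value 60
Best: $66.

$66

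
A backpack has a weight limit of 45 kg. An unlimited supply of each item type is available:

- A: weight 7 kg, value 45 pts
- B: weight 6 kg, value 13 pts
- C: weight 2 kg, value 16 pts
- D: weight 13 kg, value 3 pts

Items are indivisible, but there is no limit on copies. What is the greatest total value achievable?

352 pts

Best value-per-unit is C at 16/2, and filling with it alone uses weight 22×2=44. No mix of the others beats 22×16 = 352.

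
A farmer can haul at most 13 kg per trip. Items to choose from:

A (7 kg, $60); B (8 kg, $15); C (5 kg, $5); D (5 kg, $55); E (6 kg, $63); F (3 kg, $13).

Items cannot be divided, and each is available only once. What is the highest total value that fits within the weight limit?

Check high-value combinations within 13 kg:
- A+E: weight 7+6=13, value 60+63=123
- D+E: weight 5+6=11, value 55+63=118
- A+D: weight 7+5=12, value 60+55=115
- E+F: weight 6+3=9, value 63+13=76
- A+F: weight 7+3=10, value 60+13=73
Best: $123.

$123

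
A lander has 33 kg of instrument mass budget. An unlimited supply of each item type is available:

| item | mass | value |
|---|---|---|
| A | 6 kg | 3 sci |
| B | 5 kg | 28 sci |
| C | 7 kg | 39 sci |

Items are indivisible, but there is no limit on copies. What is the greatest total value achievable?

Best value-per-unit is B at 28/5; filling with it alone gives 6×28 = 168.
Optimal mix: 1×B + 4×C → mass 33, value 184.

184 sci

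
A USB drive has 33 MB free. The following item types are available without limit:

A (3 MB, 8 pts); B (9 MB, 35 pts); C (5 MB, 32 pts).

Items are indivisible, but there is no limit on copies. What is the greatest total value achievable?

200 pts

Best value-per-unit is C at 32/5; filling with it alone gives 6×32 = 192.
Optimal mix: 1×A + 6×C → size 33, value 200.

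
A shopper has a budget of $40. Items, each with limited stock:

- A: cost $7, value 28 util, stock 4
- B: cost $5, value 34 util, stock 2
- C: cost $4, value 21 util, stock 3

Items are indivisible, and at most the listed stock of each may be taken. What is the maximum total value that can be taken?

Top feasible selections:
- 3×A + 2×B + 2×C: cost 39, value 194
- 2×A + 2×B + 3×C: cost 36, value 187
Best: 194 util.

194 util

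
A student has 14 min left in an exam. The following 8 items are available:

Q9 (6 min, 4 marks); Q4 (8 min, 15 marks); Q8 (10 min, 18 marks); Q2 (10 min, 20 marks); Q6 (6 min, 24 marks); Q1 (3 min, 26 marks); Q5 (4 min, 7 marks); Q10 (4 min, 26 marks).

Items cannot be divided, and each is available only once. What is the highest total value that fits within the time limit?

This is a 0/1 knapsack; check combinations near the capacity.
- Q6+Q1+Q10: time 6+3+4=13, value 24+26+26=76
- Q1+Q5+Q10: time 3+4+4=11, value 26+7+26=59
- Q6+Q1+Q5: time 6+3+4=13, value 24+26+7=57
Best: 76 marks.

76 marks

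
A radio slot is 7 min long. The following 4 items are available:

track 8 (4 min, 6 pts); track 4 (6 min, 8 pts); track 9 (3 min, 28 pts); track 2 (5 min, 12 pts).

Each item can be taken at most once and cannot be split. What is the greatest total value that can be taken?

34 pts

Check high-value combinations within 7 min:
- track 8+track 9: duration 4+3=7, value 6+28=34
- track 9: duration 3, value 28
- track 2: duration 5, value 12
Best: 34 pts.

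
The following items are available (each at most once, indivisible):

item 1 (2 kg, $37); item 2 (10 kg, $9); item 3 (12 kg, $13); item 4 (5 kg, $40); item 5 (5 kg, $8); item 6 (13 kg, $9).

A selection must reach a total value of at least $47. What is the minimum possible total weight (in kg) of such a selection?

Subsets with value ≥ 47, sorted by total weight:
- item 1+item 4: weight 7, value 77
- item 4+item 5: weight 10, value 48
Minimum weight: 7 kg.

7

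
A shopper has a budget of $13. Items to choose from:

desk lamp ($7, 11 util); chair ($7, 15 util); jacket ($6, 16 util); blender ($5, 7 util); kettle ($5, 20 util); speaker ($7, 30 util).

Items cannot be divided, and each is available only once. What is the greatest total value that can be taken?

50 util

Check high-value combinations within $13:
- kettle+speaker: cost 5+7=12, value 20+30=50
- jacket+speaker: cost 6+7=13, value 16+30=46
- blender+speaker: cost 5+7=12, value 7+30=37
Best: 50 util.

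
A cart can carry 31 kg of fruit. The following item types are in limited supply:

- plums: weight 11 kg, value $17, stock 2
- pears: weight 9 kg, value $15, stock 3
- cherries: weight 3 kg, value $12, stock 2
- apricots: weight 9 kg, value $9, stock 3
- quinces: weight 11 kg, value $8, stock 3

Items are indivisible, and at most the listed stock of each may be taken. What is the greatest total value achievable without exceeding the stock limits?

$58

Top feasible selections:
- 2×plums + 2×cherries: weight 28, value 58
- 3×pears + 1×cherries: weight 30, value 57
- 1×plums + 1×pears + 2×cherries: weight 26, value 56
- 2×pears + 2×cherries: weight 24, value 54
Best: $58.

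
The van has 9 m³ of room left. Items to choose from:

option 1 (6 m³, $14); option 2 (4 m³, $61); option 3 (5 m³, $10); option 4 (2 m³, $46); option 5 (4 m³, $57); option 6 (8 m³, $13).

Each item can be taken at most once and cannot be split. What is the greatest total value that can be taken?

Check high-value combinations within 9 m³:
- option 2+option 5: volume 4+4=8, value 61+57=118
- option 2+option 4: volume 4+2=6, value 61+46=107
- option 4+option 5: volume 2+4=6, value 46+57=103
- option 2+option 3: volume 4+5=9, value 61+10=71
Best: $118.

$118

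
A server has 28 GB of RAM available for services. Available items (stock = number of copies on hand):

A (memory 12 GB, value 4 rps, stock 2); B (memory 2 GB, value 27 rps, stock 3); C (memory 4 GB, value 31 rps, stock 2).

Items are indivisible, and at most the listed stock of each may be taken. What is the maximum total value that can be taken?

147 rps

Top feasible selections:
- 1×A + 3×B + 2×C: memory 26, value 147
- 3×B + 2×C: memory 14, value 143
Best: 147 rps.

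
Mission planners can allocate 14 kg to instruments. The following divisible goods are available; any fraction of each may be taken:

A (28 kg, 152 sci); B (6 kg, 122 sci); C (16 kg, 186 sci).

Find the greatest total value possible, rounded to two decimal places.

Take in order of value per unit:
- B (122/6 per unit): all 6 → value 122, running total 122.00
- C (186/16 per unit): 8 of 16 → value 8×186/16 = 93.0000, running total 215.00
Total 215.00.

215.00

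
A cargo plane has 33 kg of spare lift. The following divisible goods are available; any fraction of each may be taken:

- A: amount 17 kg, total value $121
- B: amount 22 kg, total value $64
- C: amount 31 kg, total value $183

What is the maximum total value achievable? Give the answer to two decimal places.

Take in order of value per unit:
- A (121/17 per unit): all 17 → value 121, running total 121.00
- C (183/31 per unit): 16 of 31 → value 16×183/31 = 94.4516, running total 215.45
Total 215.45.

215.45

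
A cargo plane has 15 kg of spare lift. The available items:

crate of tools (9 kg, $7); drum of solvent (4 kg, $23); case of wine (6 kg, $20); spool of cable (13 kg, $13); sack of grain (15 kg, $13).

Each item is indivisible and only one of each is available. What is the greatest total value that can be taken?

$43

Check high-value combinations within 15 kg:
- drum of solvent+case of wine: weight 4+6=10, value 23+20=43
- crate of tools+drum of solvent: weight 9+4=13, value 7+23=30
- crate of tools+case of wine: weight 9+6=15, value 7+20=27
- drum of solvent: weight 4, value 23
Best: $43.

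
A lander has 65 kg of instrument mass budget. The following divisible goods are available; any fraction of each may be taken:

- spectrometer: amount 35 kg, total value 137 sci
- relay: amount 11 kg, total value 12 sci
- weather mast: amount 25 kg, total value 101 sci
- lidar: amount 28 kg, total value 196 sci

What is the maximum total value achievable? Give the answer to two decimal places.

343.97

Take in order of value per unit:
- lidar (196/28 per unit): all 28 → value 196, running total 196.00
- weather mast (101/25 per unit): all 25 → value 101, running total 297.00
- spectrometer (137/35 per unit): 12 of 35 → value 12×137/35 = 46.9714, running total 343.97
Total 343.97.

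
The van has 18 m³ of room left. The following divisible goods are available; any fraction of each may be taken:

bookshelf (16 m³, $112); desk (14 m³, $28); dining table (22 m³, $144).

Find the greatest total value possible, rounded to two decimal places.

Take in order of value per unit:
- bookshelf (112/16 per unit): all 16 → value 112, running total 112.00
- dining table (144/22 per unit): 2 of 22 → value 2×144/22 = 13.0909, running total 125.09
Total 125.09.

125.09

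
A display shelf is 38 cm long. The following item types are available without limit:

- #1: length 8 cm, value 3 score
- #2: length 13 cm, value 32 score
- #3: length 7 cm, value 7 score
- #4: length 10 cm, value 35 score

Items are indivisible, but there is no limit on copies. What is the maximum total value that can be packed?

112 score

Best value-per-unit is #4 at 35/10; filling with it alone gives 3×35 = 105.
Optimal mix: 1×#3 + 3×#4 → length 37, value 112.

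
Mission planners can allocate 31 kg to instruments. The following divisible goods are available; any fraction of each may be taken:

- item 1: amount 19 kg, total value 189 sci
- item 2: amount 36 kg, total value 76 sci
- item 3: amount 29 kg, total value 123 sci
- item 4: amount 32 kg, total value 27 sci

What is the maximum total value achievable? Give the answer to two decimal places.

239.90

Take in order of value per unit:
- item 1 (189/19 per unit): all 19 → value 189, running total 189.00
- item 3 (123/29 per unit): 12 of 29 → value 12×123/29 = 50.8966, running total 239.90
Total 239.90.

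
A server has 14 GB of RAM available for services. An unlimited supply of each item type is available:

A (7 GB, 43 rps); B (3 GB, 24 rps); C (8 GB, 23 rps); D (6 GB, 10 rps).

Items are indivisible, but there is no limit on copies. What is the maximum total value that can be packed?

Best value-per-unit is B at 24/3, and filling with it alone uses memory 4×3=12. No mix of the others beats 4×24 = 96.

96 rps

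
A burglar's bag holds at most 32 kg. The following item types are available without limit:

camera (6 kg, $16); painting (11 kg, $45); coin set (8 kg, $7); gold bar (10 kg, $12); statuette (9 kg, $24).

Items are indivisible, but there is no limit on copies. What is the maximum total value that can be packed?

$114

Best value-per-unit is painting at 45/11; filling with it alone gives 2×45 = 90.
Optimal mix: 2×painting + 1×statuette → weight 31, value 114.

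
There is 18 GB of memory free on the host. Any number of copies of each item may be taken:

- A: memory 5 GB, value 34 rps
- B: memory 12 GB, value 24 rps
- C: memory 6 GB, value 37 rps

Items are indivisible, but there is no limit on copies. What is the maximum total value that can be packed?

Best value-per-unit is A at 34/5; filling with it alone gives 3×34 = 102.
Optimal mix: 3×C → memory 18, value 111.

111 rps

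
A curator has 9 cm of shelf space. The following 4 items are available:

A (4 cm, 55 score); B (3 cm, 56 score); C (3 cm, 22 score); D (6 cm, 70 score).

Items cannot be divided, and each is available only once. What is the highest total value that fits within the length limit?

126 score

Check high-value combinations within 9 cm:
- B+D: length 3+6=9, value 56+70=126
- A+B: length 4+3=7, value 55+56=111
- C+D: length 3+6=9, value 22+70=92
- B+C: length 3+3=6, value 56+22=78
- A+C: length 4+3=7, value 55+22=77
Best: 126 score.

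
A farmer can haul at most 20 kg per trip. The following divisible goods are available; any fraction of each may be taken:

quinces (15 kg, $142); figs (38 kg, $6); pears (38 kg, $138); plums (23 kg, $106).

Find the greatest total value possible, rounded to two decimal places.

165.04

Take in order of value per unit:
- quinces (142/15 per unit): all 15 → value 142, running total 142.00
- plums (106/23 per unit): 5 of 23 → value 5×106/23 = 23.0435, running total 165.04
Total 165.04.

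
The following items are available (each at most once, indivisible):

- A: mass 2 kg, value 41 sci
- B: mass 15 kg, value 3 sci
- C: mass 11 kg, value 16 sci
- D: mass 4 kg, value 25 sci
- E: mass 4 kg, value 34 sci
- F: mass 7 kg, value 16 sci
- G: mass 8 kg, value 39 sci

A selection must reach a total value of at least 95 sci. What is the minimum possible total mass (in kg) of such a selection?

Subsets with value ≥ 95, sorted by total mass:
- A+D+E: mass 10, value 100
- A+E+G: mass 14, value 114
- A+D+G: mass 14, value 105
- D+E+G: mass 16, value 98
Minimum mass: 10 kg.

10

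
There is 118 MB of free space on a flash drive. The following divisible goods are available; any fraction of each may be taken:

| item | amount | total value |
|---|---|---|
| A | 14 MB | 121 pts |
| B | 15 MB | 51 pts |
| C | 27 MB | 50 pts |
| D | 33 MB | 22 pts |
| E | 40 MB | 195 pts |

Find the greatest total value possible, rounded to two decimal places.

431.67

Take in order of value per unit:
- A (121/14 per unit): all 14 → value 121, running total 121.00
- E (195/40 per unit): all 40 → value 195, running total 316.00
- B (51/15 per unit): all 15 → value 51, running total 367.00
- C (50/27 per unit): all 27 → value 50, running total 417.00
- D (22/33 per unit): 22 of 33 → value 22×22/33 = 14.6667, running total 431.67
Total 431.67.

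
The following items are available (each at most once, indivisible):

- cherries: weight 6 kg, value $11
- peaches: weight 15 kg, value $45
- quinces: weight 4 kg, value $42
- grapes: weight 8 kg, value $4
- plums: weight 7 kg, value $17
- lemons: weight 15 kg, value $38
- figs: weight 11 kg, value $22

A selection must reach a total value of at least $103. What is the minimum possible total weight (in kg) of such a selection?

26

Subsets with value ≥ 103, sorted by total weight:
- peaches+quinces+plums: weight 26, value 104
- peaches+quinces+figs: weight 30, value 109
Minimum weight: 26 kg.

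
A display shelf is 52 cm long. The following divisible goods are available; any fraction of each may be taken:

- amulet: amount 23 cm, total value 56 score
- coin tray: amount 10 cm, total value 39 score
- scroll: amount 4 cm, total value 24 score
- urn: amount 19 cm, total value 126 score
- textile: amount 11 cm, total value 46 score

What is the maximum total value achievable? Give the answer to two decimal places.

Take in order of value per unit:
- urn (126/19 per unit): all 19 → value 126, running total 126.00
- scroll (24/4 per unit): all 4 → value 24, running total 150.00
- textile (46/11 per unit): all 11 → value 46, running total 196.00
- coin tray (39/10 per unit): all 10 → value 39, running total 235.00
- amulet (56/23 per unit): 8 of 23 → value 8×56/23 = 19.4783, running total 254.48
Total 254.48.

254.48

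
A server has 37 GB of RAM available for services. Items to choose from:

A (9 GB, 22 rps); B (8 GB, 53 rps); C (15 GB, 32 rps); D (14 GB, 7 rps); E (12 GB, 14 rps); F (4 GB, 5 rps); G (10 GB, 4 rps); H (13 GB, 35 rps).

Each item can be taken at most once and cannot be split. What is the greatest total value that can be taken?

120 rps

Check high-value combinations within 37 GB:
- B+C+H: memory 8+15+13=36, value 53+32+35=120
- A+B+F+H: memory 9+8+4+13=34, value 22+53+5+35=115
- A+B+C+F: memory 9+8+15+4=36, value 22+53+32+5=112
- A+B+H: memory 9+8+13=30, value 22+53+35=110
Best: 120 rps.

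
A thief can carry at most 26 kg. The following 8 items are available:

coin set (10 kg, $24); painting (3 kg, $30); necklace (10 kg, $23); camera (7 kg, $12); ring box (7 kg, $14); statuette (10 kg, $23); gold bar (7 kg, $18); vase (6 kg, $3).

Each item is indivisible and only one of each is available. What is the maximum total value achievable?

Check high-value combinations within 26 kg:
- coin set+painting+necklace: weight 10+3+10=23, value 24+30+23=77
- coin set+painting+statuette: weight 10+3+10=23, value 24+30+23=77
- painting+necklace+statuette: weight 3+10+10=23, value 30+23+23=76
- coin set+painting+gold bar+vase: weight 10+3+7+6=26, value 24+30+18+3=75
Best: $77.

$77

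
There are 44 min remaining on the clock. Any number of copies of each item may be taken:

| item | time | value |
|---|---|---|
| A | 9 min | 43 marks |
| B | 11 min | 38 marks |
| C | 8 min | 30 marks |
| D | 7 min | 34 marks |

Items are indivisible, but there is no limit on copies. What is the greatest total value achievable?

Best value-per-unit is D at 34/7; filling with it alone gives 6×34 = 204.
Optimal mix: 1×A + 5×D → time 44, value 213.

213 marks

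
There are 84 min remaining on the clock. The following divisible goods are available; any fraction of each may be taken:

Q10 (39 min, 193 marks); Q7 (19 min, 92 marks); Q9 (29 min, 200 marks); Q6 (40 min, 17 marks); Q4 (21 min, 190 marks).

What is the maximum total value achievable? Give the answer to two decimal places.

558.26

Take in order of value per unit:
- Q4 (190/21 per unit): all 21 → value 190, running total 190.00
- Q9 (200/29 per unit): all 29 → value 200, running total 390.00
- Q10 (193/39 per unit): 34 of 39 → value 34×193/39 = 168.2564, running total 558.26
Total 558.26.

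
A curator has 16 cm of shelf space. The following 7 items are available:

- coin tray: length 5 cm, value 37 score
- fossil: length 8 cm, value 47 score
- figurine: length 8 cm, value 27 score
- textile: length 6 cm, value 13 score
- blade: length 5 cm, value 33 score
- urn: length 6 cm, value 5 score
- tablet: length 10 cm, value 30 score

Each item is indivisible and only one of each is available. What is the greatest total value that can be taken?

Check high-value combinations within 16 cm:
- coin tray+fossil: length 5+8=13, value 37+47=84
- coin tray+textile+blade: length 5+6+5=16, value 37+13+33=83
- fossil+blade: length 8+5=13, value 47+33=80
- coin tray+blade+urn: length 5+5+6=16, value 37+33+5=75
- fossil+figurine: length 8+8=16, value 47+27=74
Best: 84 score.

84 score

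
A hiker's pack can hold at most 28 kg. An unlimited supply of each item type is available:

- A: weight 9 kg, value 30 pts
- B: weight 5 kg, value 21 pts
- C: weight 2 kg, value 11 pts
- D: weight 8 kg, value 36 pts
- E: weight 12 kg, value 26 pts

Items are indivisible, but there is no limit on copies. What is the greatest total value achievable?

Best value-per-unit is C at 11/2, and filling with it alone uses weight 14×2=28. No mix of the others beats 14×11 = 154.

154 pts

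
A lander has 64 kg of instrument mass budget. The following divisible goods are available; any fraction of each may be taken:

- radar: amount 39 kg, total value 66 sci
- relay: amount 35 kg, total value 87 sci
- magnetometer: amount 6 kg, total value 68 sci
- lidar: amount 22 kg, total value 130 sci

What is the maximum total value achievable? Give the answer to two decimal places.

Take in order of value per unit:
- magnetometer (68/6 per unit): all 6 → value 68, running total 68.00
- lidar (130/22 per unit): all 22 → value 130, running total 198.00
- relay (87/35 per unit): all 35 → value 87, running total 285.00
- radar (66/39 per unit): 1 of 39 → value 1×66/39 = 1.6923, running total 286.69
Total 286.69.

286.69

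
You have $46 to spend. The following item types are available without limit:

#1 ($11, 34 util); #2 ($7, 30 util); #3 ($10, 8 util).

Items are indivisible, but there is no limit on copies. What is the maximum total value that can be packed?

Best value-per-unit is #2 at 30/7; filling with it alone gives 6×30 = 180.
Optimal mix: 1×#1 + 5×#2 → cost 46, value 184.

184 util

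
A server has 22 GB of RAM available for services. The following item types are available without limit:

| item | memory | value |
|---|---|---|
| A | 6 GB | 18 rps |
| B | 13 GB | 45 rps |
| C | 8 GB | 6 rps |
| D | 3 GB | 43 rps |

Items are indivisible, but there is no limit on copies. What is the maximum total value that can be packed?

301 rps

Best value-per-unit is D at 43/3, and filling with it alone uses memory 7×3=21. No mix of the others beats 7×43 = 301.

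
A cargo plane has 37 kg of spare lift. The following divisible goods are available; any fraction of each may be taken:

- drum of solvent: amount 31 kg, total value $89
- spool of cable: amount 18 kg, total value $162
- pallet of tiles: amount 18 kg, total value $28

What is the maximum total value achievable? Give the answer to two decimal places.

Take in order of value per unit:
- spool of cable (162/18 per unit): all 18 → value 162, running total 162.00
- drum of solvent (89/31 per unit): 19 of 31 → value 19×89/31 = 54.5484, running total 216.55
Total 216.55.

216.55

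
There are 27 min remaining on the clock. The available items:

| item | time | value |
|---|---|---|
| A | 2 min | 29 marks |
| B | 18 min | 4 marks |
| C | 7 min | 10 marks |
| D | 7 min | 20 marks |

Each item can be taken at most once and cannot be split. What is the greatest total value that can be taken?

59 marks

This is a 0/1 knapsack; check combinations near the capacity.
- A+C+D: time 2+7+7=16, value 29+10+20=59
- A+B+D: time 2+18+7=27, value 29+4+20=53
- A+D: time 2+7=9, value 29+20=49
- A+B+C: time 2+18+7=27, value 29+4+10=43
- A+C: time 2+7=9, value 29+10=39
Best: 59 marks.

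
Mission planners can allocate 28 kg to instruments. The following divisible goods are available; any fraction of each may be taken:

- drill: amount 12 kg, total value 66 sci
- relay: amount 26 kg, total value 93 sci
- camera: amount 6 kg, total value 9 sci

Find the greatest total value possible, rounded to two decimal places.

123.23

Take in order of value per unit:
- drill (66/12 per unit): all 12 → value 66, running total 66.00
- relay (93/26 per unit): 16 of 26 → value 16×93/26 = 57.2308, running total 123.23
Total 123.23.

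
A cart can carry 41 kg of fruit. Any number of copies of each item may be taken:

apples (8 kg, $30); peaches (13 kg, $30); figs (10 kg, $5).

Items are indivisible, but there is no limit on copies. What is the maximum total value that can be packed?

$150

Best value-per-unit is apples at 30/8, and filling with it alone uses weight 5×8=40. No mix of the others beats 5×30 = 150.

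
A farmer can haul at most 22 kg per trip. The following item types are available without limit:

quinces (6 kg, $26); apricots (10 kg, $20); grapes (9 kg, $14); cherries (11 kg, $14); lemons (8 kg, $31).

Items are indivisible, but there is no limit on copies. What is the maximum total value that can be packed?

$88

Best value-per-unit is quinces at 26/6; filling with it alone gives 3×26 = 78.
Optimal mix: 1×quinces + 2×lemons → weight 22, value 88.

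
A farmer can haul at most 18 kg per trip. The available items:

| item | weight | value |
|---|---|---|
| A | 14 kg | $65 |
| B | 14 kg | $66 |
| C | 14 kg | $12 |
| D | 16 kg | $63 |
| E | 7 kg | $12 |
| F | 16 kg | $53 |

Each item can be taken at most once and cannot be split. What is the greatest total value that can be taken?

This is a 0/1 knapsack; check combinations near the capacity.
- B: weight 14, value 66
- A: weight 14, value 65
- D: weight 16, value 63
Best: $66.

$66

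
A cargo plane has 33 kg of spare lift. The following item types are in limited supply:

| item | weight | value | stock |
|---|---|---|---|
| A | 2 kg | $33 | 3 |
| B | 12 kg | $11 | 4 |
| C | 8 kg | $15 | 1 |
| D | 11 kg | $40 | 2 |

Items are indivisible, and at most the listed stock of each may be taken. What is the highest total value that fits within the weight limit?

$179

Best selections within weight 33 and stock limits:
- 3×A + 2×D: weight 28, value 179
- 3×A + 1×C + 1×D: weight 25, value 154
- 3×A + 1×B + 1×D: weight 29, value 150
- 2×A + 2×D: weight 26, value 146
Best: $179.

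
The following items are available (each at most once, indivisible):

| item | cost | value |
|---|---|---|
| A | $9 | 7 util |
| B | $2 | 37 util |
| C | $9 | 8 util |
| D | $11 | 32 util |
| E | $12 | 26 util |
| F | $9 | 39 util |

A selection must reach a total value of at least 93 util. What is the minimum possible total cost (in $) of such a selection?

Subsets with value ≥ 93, sorted by total cost:
- B+D+F: cost 22, value 108
- B+E+F: cost 23, value 102
Minimum cost: 22 $.

22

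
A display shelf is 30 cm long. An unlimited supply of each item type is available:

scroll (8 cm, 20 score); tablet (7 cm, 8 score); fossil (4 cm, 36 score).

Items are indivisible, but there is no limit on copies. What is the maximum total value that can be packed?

Best value-per-unit is fossil at 36/4, and filling with it alone uses length 7×4=28. No mix of the others beats 7×36 = 252.

252 score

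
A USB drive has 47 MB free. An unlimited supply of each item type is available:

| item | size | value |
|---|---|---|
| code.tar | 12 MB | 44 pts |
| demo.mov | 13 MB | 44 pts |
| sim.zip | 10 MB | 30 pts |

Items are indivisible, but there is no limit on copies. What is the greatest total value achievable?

Best value-per-unit is code.tar at 44/12; filling with it alone gives 3×44 = 132.
Optimal mix: 3×code.tar + 1×sim.zip → size 46, value 162.

162 pts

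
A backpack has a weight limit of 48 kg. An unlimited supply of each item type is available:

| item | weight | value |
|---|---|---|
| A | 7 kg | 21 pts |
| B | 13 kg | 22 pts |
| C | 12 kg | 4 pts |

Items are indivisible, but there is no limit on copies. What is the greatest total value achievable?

Best value-per-unit is A at 21/7; filling with it alone gives 6×21 = 126.
Optimal mix: 5×A + 1×B → weight 48, value 127.

127 pts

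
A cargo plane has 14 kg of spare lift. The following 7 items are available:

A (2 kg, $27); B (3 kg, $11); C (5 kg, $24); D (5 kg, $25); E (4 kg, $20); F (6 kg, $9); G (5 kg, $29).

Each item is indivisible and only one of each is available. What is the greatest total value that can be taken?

$87

This is a 0/1 knapsack; check combinations near the capacity.
- A+B+E+G: weight 2+3+4+5=14, value 27+11+20+29=87
- A+B+D+E: weight 2+3+5+4=14, value 27+11+25+20=83
- A+B+C+E: weight 2+3+5+4=14, value 27+11+24+20=82
Best: $87.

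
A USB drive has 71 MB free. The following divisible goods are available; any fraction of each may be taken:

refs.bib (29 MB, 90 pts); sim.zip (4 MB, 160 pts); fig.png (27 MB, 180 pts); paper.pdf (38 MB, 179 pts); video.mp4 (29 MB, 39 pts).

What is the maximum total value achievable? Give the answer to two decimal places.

Take in order of value per unit:
- sim.zip (160/4 per unit): all 4 → value 160, running total 160.00
- fig.png (180/27 per unit): all 27 → value 180, running total 340.00
- paper.pdf (179/38 per unit): all 38 → value 179, running total 519.00
- refs.bib (90/29 per unit): 2 of 29 → value 2×90/29 = 6.2069, running total 525.21
Total 525.21.

525.21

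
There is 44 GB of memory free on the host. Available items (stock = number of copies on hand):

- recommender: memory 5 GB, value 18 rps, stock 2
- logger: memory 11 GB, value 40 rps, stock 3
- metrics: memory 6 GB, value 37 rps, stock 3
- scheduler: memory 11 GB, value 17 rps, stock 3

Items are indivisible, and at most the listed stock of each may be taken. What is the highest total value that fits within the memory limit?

Top feasible selections:
- 2×logger + 3×metrics: memory 40, value 191
- 2×recommender + 2×logger + 2×metrics: memory 44, value 190
- 2×recommender + 1×logger + 3×metrics: memory 39, value 187
Best: 191 rps.

191 rps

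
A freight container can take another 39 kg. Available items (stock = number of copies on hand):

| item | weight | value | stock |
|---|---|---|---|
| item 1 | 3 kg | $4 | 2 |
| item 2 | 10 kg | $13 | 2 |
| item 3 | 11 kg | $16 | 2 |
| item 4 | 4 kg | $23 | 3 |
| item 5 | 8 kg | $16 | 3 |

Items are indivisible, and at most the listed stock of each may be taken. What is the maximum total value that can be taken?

Best selections within weight 39 and stock limits:
- 1×item 1 + 3×item 4 + 3×item 5: weight 39, value 121
- 3×item 4 + 3×item 5: weight 36, value 117
Best: $121.

$121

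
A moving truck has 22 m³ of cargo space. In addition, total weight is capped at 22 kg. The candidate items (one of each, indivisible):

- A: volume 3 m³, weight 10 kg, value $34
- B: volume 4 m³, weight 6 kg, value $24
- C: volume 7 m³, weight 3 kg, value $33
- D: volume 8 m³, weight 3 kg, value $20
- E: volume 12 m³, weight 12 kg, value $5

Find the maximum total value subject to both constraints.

Feasible sets respecting both limits:
- A+B+C+D: volume 22, weight 22, value 111
- A+B+C: volume 14, weight 19, value 91
- A+C+D: volume 18, weight 16, value 87
Best: $111.

$111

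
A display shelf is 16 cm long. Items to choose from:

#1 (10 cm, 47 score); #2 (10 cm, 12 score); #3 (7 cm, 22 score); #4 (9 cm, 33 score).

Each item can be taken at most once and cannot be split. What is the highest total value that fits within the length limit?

55 score

This is a 0/1 knapsack; check combinations near the capacity.
- #3+#4: length 7+9=16, value 22+33=55
- #1: length 10, value 47
- #4: length 9, value 33
- #3: length 7, value 22
Best: 55 score.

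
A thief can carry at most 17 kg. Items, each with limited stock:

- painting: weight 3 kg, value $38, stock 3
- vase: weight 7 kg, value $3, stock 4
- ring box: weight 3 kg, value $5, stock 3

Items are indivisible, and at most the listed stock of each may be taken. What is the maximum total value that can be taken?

$124

Top feasible selections:
- 3×painting + 2×ring box: weight 15, value 124
- 3×painting + 1×ring box: weight 12, value 119
Best: $124.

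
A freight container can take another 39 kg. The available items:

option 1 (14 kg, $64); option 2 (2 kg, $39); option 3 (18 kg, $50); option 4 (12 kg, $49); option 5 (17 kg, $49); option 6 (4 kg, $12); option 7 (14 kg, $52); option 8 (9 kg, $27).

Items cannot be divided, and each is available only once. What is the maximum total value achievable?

$182

Check high-value combinations within 39 kg:
- option 1+option 2+option 7+option 8: weight 14+2+14+9=39, value 64+39+52+27=182
- option 1+option 2+option 4+option 8: weight 14+2+12+9=37, value 64+39+49+27=179
- option 1+option 2+option 6+option 7: weight 14+2+4+14=34, value 64+39+12+52=167
- option 2+option 4+option 7+option 8: weight 2+12+14+9=37, value 39+49+52+27=167
- option 1+option 2+option 3+option 6: weight 14+2+18+4=38, value 64+39+50+12=165
Best: $182.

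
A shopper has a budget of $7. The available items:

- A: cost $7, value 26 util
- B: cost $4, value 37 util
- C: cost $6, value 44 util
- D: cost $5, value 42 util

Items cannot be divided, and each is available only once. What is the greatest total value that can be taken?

44 util

This is a 0/1 knapsack; check combinations near the capacity.
- C: cost 6, value 44
- D: cost 5, value 42
- B: cost 4, value 37
- A: cost 7, value 26
Best: 44 util.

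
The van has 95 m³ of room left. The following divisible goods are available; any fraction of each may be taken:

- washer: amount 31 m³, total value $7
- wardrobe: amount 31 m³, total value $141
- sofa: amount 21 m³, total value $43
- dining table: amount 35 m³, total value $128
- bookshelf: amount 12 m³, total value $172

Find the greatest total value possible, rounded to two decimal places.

Take in order of value per unit:
- bookshelf (172/12 per unit): all 12 → value 172, running total 172.00
- wardrobe (141/31 per unit): all 31 → value 141, running total 313.00
- dining table (128/35 per unit): all 35 → value 128, running total 441.00
- sofa (43/21 per unit): 17 of 21 → value 17×43/21 = 34.8095, running total 475.81
Total 475.81.

475.81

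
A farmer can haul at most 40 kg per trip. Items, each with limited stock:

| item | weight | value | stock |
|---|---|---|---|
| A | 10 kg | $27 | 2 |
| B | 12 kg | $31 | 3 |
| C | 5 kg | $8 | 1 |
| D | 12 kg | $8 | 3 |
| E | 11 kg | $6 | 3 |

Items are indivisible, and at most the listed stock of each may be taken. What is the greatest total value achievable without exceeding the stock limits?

Best selections within weight 40 and stock limits:
- 1×A + 2×B + 1×C: weight 39, value 97
- 3×B: weight 36, value 93
- 2×A + 1×B + 1×C: weight 37, value 93
- 1×A + 2×B: weight 34, value 89
Best: $97.

$97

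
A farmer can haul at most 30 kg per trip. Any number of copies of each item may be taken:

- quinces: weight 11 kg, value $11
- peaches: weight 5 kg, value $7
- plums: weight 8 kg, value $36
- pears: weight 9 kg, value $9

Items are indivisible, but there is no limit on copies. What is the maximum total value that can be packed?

Best value-per-unit is plums at 36/8; filling with it alone gives 3×36 = 108.
Optimal mix: 1×peaches + 3×plums → weight 29, value 115.

$115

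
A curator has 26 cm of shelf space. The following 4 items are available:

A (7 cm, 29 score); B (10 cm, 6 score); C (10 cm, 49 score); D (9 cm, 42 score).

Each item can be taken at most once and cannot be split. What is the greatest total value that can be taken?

Check high-value combinations within 26 cm:
- A+C+D: length 7+10+9=26, value 29+49+42=120
- C+D: length 10+9=19, value 49+42=91
- A+C: length 7+10=17, value 29+49=78
Best: 120 score.

120 score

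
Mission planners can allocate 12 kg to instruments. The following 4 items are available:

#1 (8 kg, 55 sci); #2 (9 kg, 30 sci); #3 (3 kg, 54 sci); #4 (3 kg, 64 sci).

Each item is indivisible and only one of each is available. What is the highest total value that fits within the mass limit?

119 sci

This is a 0/1 knapsack; check combinations near the capacity.
- #1+#4: mass 8+3=11, value 55+64=119
- #3+#4: mass 3+3=6, value 54+64=118
- #1+#3: mass 8+3=11, value 55+54=109
- #2+#4: mass 9+3=12, value 30+64=94
- #2+#3: mass 9+3=12, value 30+54=84
Best: 119 sci.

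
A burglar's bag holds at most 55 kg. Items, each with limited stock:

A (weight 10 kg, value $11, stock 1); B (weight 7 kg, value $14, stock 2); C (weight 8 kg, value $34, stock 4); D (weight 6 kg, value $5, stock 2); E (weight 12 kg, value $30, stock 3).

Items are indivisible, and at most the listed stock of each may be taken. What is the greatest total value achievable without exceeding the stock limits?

Best selections within weight 55 and stock limits:
- 1×B + 4×C + 1×E: weight 51, value 180
- 1×A + 4×C + 1×E: weight 54, value 177
Best: $180.

$180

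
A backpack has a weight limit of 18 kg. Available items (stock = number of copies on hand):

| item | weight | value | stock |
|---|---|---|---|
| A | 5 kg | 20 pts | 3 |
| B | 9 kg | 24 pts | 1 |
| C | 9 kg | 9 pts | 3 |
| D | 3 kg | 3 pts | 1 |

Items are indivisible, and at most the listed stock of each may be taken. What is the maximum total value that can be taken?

Top feasible selections:
- 3×A + 1×D: weight 18, value 63
- 3×A: weight 15, value 60
Best: 63 pts.

63 pts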